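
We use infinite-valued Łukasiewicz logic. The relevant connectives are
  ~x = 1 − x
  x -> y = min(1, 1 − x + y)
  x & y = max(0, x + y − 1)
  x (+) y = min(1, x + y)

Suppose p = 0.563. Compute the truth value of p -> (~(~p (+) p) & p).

~p = 1 − 0.563 = 0.437
~p (+) p = min(1, 0.437 + 0.563) = min(1, 1.000) = 1.000
~(~p (+) p) = 1 − 1.000 = 0.000
~(~p (+) p) & p = max(0, 0.000 + 0.563 − 1) = max(0, -0.437) = 0.000
p -> (~(~p (+) p) & p) = min(1, 1 − 0.563 + 0.000) = min(1, 0.437) = 0.437

0.437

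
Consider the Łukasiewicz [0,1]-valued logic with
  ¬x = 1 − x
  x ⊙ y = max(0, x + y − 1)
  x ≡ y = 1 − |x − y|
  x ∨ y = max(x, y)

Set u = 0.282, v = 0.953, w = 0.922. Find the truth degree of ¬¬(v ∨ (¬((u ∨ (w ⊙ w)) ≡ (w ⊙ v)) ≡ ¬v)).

w ⊙ w = max(0, 0.922 + 0.922 − 1) = max(0, 0.844) = 0.844
u ∨ (w ⊙ w) = max(0.282, 0.844) = 0.844
w ⊙ v = max(0, 0.922 + 0.953 − 1) = max(0, 0.875) = 0.875
(u ∨ (w ⊙ w)) ≡ (w ⊙ v) = 1 − |0.844 − 0.875| = 1 − 0.031 = 0.969
¬((u ∨ (w ⊙ w)) ≡ (w ⊙ v)) = 1 − 0.969 = 0.031
¬v = 1 − 0.953 = 0.047
¬((u ∨ (w ⊙ w)) ≡ (w ⊙ v)) ≡ ¬v = 1 − |0.031 − 0.047| = 1 − 0.016 = 0.984
v ∨ (¬((u ∨ (w ⊙ w)) ≡ (w ⊙ v)) ≡ ¬v) = max(0.953, 0.984) = 0.984
¬(v ∨ (¬((u ∨ (w ⊙ w)) ≡ (w ⊙ v)) ≡ ¬v)) = 1 − 0.984 = 0.016
¬¬(v ∨ (¬((u ∨ (w ⊙ w)) ≡ (w ⊙ v)) ≡ ¬v)) = 1 − 0.016 = 0.984

0.984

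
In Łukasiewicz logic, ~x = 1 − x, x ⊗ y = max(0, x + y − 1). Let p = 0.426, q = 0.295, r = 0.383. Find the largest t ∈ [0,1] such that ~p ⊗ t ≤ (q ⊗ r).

~p = 1 − 0.426 = 0.574
So the left factor is ~p = 0.574.
q ⊗ r = max(0, 0.295 + 0.383 − 1) = max(0, -0.322) = 0.000
So the right-hand bound is q ⊗ r = 0.000.
The residuum of the Łukasiewicz t-norm gives the supremum: min(1, 1 − 0.574 + 0.000).
1 − 0.574 + 0.000 = 0.426, so t = min(1, 0.426) = 0.426.
Check: 0.574 ⊗ 0.426 = max(0, 0.000) = 0.000 ≤ 0.000.

0.426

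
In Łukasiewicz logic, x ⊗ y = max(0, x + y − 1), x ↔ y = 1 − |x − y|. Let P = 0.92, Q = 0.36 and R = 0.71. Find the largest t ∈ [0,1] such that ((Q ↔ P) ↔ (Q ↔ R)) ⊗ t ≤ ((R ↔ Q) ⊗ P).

0.78

Q ↔ P = 1 − |0.36 − 0.92| = 1 − 0.56 = 0.44
Q ↔ R = 1 − |0.36 − 0.71| = 1 − 0.35 = 0.65
(Q ↔ P) ↔ (Q ↔ R) = 1 − |0.44 − 0.65| = 1 − 0.21 = 0.79
So the left factor is (Q ↔ P) ↔ (Q ↔ R) = 0.79.
R ↔ Q = 1 − |0.71 − 0.36| = 1 − 0.35 = 0.65
(R ↔ Q) ⊗ P = max(0, 0.65 + 0.92 − 1) = max(0, 0.57) = 0.57
So the right-hand bound is (R ↔ Q) ⊗ P = 0.57.
The residuum of the Łukasiewicz t-norm gives the supremum: min(1, 1 − 0.79 + 0.57).
1 − 0.79 + 0.57 = 0.78, so t = min(1, 0.78) = 0.78.
Check: 0.79 ⊗ 0.78 = max(0, 0.57) = 0.57 ≤ 0.57.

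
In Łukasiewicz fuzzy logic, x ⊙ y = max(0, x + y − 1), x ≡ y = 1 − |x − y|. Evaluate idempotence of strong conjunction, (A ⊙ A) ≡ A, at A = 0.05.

0.95

A ⊙ A = max(0, 0.05 + 0.05 − 1) = max(0, -0.90) = 0.00
(A ⊙ A) ≡ A = 1 − |0.00 − 0.05| = 1 − 0.05 = 0.95
(The value 0.95 < 1 shows this instance is not satisfied; fails in Ł∞ since a ⊗ a = max(0, 2a−1) ≠ a in general.)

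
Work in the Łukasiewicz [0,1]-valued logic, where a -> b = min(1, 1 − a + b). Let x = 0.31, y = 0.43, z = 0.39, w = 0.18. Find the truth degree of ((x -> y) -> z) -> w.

x -> y = min(1, 1 − 0.31 + 0.43) = min(1, 1.12) = 1.00
(x -> y) -> z = min(1, 1 − 1.00 + 0.39) = min(1, 0.39) = 0.39
((x -> y) -> z) -> w = min(1, 1 − 0.39 + 0.18) = min(1, 0.79) = 0.79

0.79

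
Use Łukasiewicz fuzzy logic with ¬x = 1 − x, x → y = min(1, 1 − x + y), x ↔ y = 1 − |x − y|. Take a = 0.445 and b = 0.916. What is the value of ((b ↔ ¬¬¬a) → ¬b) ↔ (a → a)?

¬a = 1 − 0.445 = 0.555
¬¬a = 1 − 0.555 = 0.445
¬¬¬a = 1 − 0.445 = 0.555
b ↔ ¬¬¬a = 1 − |0.916 − 0.555| = 1 − 0.361 = 0.639
¬b = 1 − 0.916 = 0.084
(b ↔ ¬¬¬a) → ¬b = min(1, 1 − 0.639 + 0.084) = min(1, 0.445) = 0.445
a → a = min(1, 1 − 0.445 + 0.445) = min(1, 1.000) = 1.000
((b ↔ ¬¬¬a) → ¬b) ↔ (a → a) = 1 − |0.445 − 1.000| = 1 − 0.555 = 0.445

0.445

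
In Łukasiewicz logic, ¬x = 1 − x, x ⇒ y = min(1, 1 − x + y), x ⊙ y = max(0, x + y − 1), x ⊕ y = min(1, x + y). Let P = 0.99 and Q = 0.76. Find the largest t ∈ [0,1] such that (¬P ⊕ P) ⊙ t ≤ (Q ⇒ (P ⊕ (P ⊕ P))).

¬P = 1 − 0.99 = 0.01
¬P ⊕ P = min(1, 0.01 + 0.99) = min(1, 1.00) = 1.00
So the left factor is ¬P ⊕ P = 1.00.
P ⊕ P = min(1, 0.99 + 0.99) = min(1, 1.98) = 1.00
P ⊕ (P ⊕ P) = min(1, 0.99 + 1.00) = min(1, 1.99) = 1.00
Q ⇒ (P ⊕ (P ⊕ P)) = min(1, 1 − 0.76 + 1.00) = min(1, 1.24) = 1.00
So the right-hand bound is Q ⇒ (P ⊕ (P ⊕ P)) = 1.00.
The residuum of the Łukasiewicz t-norm gives the supremum: min(1, 1 − 1.00 + 1.00).
1 − 1.00 + 1.00 = 1.00, so t = min(1, 1.00) = 1.00.
Check: 1.00 ⊙ 1.00 = max(0, 1.00) = 1.00 ≤ 1.00.

1.00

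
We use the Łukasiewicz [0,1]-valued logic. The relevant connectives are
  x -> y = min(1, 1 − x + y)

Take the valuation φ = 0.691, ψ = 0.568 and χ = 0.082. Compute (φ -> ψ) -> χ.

φ -> ψ = min(1, 1 − 0.691 + 0.568) = min(1, 0.877) = 0.877
(φ -> ψ) -> χ = min(1, 1 − 0.877 + 0.082) = min(1, 0.205) = 0.205

0.205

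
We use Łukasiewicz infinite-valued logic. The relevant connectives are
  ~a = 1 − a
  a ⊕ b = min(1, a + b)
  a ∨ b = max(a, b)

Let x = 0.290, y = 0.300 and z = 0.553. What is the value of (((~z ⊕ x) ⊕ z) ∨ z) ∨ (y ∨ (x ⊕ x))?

~z = 1 − 0.553 = 0.447
~z ⊕ x = min(1, 0.447 + 0.290) = min(1, 0.737) = 0.737
(~z ⊕ x) ⊕ z = min(1, 0.737 + 0.553) = min(1, 1.290) = 1.000
((~z ⊕ x) ⊕ z) ∨ z = max(1.000, 0.553) = 1.000
x ⊕ x = min(1, 0.290 + 0.290) = min(1, 0.580) = 0.580
y ∨ (x ⊕ x) = max(0.300, 0.580) = 0.580
(((~z ⊕ x) ⊕ z) ∨ z) ∨ (y ∨ (x ⊕ x)) = max(1.000, 0.580) = 1.000

1.000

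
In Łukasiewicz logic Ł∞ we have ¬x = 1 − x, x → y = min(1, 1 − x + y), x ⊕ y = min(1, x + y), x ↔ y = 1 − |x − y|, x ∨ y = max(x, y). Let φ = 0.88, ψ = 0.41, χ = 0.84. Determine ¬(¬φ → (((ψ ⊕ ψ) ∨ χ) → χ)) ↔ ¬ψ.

¬φ = 1 − 0.88 = 0.12
ψ ⊕ ψ = min(1, 0.41 + 0.41) = min(1, 0.82) = 0.82
(ψ ⊕ ψ) ∨ χ = max(0.82, 0.84) = 0.84
((ψ ⊕ ψ) ∨ χ) → χ = min(1, 1 − 0.84 + 0.84) = min(1, 1.00) = 1.00
¬φ → (((ψ ⊕ ψ) ∨ χ) → χ) = min(1, 1 − 0.12 + 1.00) = min(1, 1.88) = 1.00
¬(¬φ → (((ψ ⊕ ψ) ∨ χ) → χ)) = 1 − 1.00 = 0.00
¬ψ = 1 − 0.41 = 0.59
¬(¬φ → (((ψ ⊕ ψ) ∨ χ) → χ)) ↔ ¬ψ = 1 − |0.00 − 0.59| = 1 − 0.59 = 0.41

0.41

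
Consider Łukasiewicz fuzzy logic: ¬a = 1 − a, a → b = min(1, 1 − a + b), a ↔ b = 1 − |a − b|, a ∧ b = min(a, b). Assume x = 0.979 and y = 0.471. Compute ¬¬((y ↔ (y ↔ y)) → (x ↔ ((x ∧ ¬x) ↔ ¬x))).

1.000

y ↔ y = 1 − |0.471 − 0.471| = 1 − 0.000 = 1.000
y ↔ (y ↔ y) = 1 − |0.471 − 1.000| = 1 − 0.529 = 0.471
¬x = 1 − 0.979 = 0.021
x ∧ ¬x = min(0.979, 0.021) = 0.021
(x ∧ ¬x) ↔ ¬x = 1 − |0.021 − 0.021| = 1 − 0.000 = 1.000
x ↔ ((x ∧ ¬x) ↔ ¬x) = 1 − |0.979 − 1.000| = 1 − 0.021 = 0.979
(y ↔ (y ↔ y)) → (x ↔ ((x ∧ ¬x) ↔ ¬x)) = min(1, 1 − 0.471 + 0.979) = min(1, 1.508) = 1.000
¬((y ↔ (y ↔ y)) → (x ↔ ((x ∧ ¬x) ↔ ¬x))) = 1 − 1.000 = 0.000
¬¬((y ↔ (y ↔ y)) → (x ↔ ((x ∧ ¬x) ↔ ¬x))) = 1 − 0.000 = 1.000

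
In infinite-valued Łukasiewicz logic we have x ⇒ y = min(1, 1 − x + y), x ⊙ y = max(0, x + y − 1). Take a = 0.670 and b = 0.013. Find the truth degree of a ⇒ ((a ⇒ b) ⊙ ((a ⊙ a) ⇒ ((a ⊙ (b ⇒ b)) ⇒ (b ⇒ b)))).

a ⇒ b = min(1, 1 − 0.670 + 0.013) = min(1, 0.343) = 0.343
a ⊙ a = max(0, 0.670 + 0.670 − 1) = max(0, 0.340) = 0.340
b ⇒ b = min(1, 1 − 0.013 + 0.013) = min(1, 1.000) = 1.000
a ⊙ (b ⇒ b) = max(0, 0.670 + 1.000 − 1) = max(0, 0.670) = 0.670
(a ⊙ (b ⇒ b)) ⇒ (b ⇒ b) = min(1, 1 − 0.670 + 1.000) = min(1, 1.330) = 1.000
(a ⊙ a) ⇒ ((a ⊙ (b ⇒ b)) ⇒ (b ⇒ b)) = min(1, 1 − 0.340 + 1.000) = min(1, 1.660) = 1.000
(a ⇒ b) ⊙ ((a ⊙ a) ⇒ ((a ⊙ (b ⇒ b)) ⇒ (b ⇒ b))) = max(0, 0.343 + 1.000 − 1) = max(0, 0.343) = 0.343
a ⇒ ((a ⇒ b) ⊙ ((a ⊙ a) ⇒ ((a ⊙ (b ⇒ b)) ⇒ (b ⇒ b)))) = min(1, 1 − 0.670 + 0.343) = min(1, 0.673) = 0.673

0.673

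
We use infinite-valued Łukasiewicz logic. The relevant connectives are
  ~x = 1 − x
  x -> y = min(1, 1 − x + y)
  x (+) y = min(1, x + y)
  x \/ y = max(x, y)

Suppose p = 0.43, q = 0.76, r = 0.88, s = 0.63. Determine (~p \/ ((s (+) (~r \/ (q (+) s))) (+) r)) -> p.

0.43

~p = 1 − 0.43 = 0.57
~r = 1 − 0.88 = 0.12
q (+) s = min(1, 0.76 + 0.63) = min(1, 1.39) = 1.00
~r \/ (q (+) s) = max(0.12, 1.00) = 1.00
s (+) (~r \/ (q (+) s)) = min(1, 0.63 + 1.00) = min(1, 1.63) = 1.00
(s (+) (~r \/ (q (+) s))) (+) r = min(1, 1.00 + 0.88) = min(1, 1.88) = 1.00
~p \/ ((s (+) (~r \/ (q (+) s))) (+) r) = max(0.57, 1.00) = 1.00
(~p \/ ((s (+) (~r \/ (q (+) s))) (+) r)) -> p = min(1, 1 − 1.00 + 0.43) = min(1, 0.43) = 0.43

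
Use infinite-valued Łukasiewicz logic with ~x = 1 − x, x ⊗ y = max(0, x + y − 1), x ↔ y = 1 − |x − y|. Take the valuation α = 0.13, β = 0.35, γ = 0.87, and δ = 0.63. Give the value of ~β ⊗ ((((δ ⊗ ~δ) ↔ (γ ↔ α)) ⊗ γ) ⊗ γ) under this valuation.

~β = 1 − 0.35 = 0.65
~δ = 1 − 0.63 = 0.37
δ ⊗ ~δ = max(0, 0.63 + 0.37 − 1) = max(0, 0.00) = 0.00
γ ↔ α = 1 − |0.87 − 0.13| = 1 − 0.74 = 0.26
(δ ⊗ ~δ) ↔ (γ ↔ α) = 1 − |0.00 − 0.26| = 1 − 0.26 = 0.74
((δ ⊗ ~δ) ↔ (γ ↔ α)) ⊗ γ = max(0, 0.74 + 0.87 − 1) = max(0, 0.61) = 0.61
(((δ ⊗ ~δ) ↔ (γ ↔ α)) ⊗ γ) ⊗ γ = max(0, 0.61 + 0.87 − 1) = max(0, 0.48) = 0.48
~β ⊗ ((((δ ⊗ ~δ) ↔ (γ ↔ α)) ⊗ γ) ⊗ γ) = max(0, 0.65 + 0.48 − 1) = max(0, 0.13) = 0.13

0.13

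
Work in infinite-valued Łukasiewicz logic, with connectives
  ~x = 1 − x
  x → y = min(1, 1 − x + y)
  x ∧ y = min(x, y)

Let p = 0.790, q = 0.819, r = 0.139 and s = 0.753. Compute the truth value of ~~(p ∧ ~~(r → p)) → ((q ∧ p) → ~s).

r → p = min(1, 1 − 0.139 + 0.790) = min(1, 1.651) = 1.000
~(r → p) = 1 − 1.000 = 0.000
~~(r → p) = 1 − 0.000 = 1.000
p ∧ ~~(r → p) = min(0.790, 1.000) = 0.790
~(p ∧ ~~(r → p)) = 1 − 0.790 = 0.210
~~(p ∧ ~~(r → p)) = 1 − 0.210 = 0.790
q ∧ p = min(0.819, 0.790) = 0.790
~s = 1 − 0.753 = 0.247
(q ∧ p) → ~s = min(1, 1 − 0.790 + 0.247) = min(1, 0.457) = 0.457
~~(p ∧ ~~(r → p)) → ((q ∧ p) → ~s) = min(1, 1 − 0.790 + 0.457) = min(1, 0.667) = 0.667

0.667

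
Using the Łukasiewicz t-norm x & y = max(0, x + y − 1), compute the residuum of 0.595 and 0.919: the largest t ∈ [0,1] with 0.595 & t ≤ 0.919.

1.000

The residuum of the Łukasiewicz t-norm gives the supremum: min(1, 1 − 0.595 + 0.919).
1 − 0.595 + 0.919 = 1.324, so t = min(1, 1.324) = 1.000.
Check: 0.595 & 1.000 = max(0, 0.595) = 0.595 ≤ 0.919.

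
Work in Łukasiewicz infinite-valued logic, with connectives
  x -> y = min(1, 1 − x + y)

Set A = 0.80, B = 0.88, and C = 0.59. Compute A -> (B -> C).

0.91

B -> C = min(1, 1 − 0.88 + 0.59) = min(1, 0.71) = 0.71
A -> (B -> C) = min(1, 1 − 0.80 + 0.71) = min(1, 0.91) = 0.91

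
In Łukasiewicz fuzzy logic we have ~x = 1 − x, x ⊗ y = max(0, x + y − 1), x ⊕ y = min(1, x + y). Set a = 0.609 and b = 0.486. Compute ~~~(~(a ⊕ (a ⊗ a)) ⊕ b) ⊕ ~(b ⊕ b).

a ⊗ a = max(0, 0.609 + 0.609 − 1) = max(0, 0.218) = 0.218
a ⊕ (a ⊗ a) = min(1, 0.609 + 0.218) = min(1, 0.827) = 0.827
~(a ⊕ (a ⊗ a)) = 1 − 0.827 = 0.173
~(a ⊕ (a ⊗ a)) ⊕ b = min(1, 0.173 + 0.486) = min(1, 0.659) = 0.659
~(~(a ⊕ (a ⊗ a)) ⊕ b) = 1 − 0.659 = 0.341
~~(~(a ⊕ (a ⊗ a)) ⊕ b) = 1 − 0.341 = 0.659
~~~(~(a ⊕ (a ⊗ a)) ⊕ b) = 1 − 0.659 = 0.341
b ⊕ b = min(1, 0.486 + 0.486) = min(1, 0.972) = 0.972
~(b ⊕ b) = 1 − 0.972 = 0.028
~~~(~(a ⊕ (a ⊗ a)) ⊕ b) ⊕ ~(b ⊕ b) = min(1, 0.341 + 0.028) = min(1, 0.369) = 0.369

0.369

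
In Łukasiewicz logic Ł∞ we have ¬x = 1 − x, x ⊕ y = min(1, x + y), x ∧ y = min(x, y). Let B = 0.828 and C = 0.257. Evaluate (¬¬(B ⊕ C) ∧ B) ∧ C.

0.257

B ⊕ C = min(1, 0.828 + 0.257) = min(1, 1.085) = 1.000
¬(B ⊕ C) = 1 − 1.000 = 0.000
¬¬(B ⊕ C) = 1 − 0.000 = 1.000
¬¬(B ⊕ C) ∧ B = min(1.000, 0.828) = 0.828
(¬¬(B ⊕ C) ∧ B) ∧ C = min(0.828, 0.257) = 0.257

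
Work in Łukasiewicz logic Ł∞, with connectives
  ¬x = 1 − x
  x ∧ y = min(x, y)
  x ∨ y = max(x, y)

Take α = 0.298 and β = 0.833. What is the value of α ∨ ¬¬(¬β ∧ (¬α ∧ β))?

¬β = 1 − 0.833 = 0.167
¬α = 1 − 0.298 = 0.702
¬α ∧ β = min(0.702, 0.833) = 0.702
¬β ∧ (¬α ∧ β) = min(0.167, 0.702) = 0.167
¬(¬β ∧ (¬α ∧ β)) = 1 − 0.167 = 0.833
¬¬(¬β ∧ (¬α ∧ β)) = 1 − 0.833 = 0.167
α ∨ ¬¬(¬β ∧ (¬α ∧ β)) = max(0.298, 0.167) = 0.298

0.298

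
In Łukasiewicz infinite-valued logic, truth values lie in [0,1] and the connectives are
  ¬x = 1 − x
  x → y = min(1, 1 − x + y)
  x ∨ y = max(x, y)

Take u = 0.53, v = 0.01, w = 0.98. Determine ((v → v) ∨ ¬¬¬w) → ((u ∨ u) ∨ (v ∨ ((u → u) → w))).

0.98

v → v = min(1, 1 − 0.01 + 0.01) = min(1, 1.00) = 1.00
¬w = 1 − 0.98 = 0.02
¬¬w = 1 − 0.02 = 0.98
¬¬¬w = 1 − 0.98 = 0.02
(v → v) ∨ ¬¬¬w = max(1.00, 0.02) = 1.00
u ∨ u = max(0.53, 0.53) = 0.53
u → u = min(1, 1 − 0.53 + 0.53) = min(1, 1.00) = 1.00
(u → u) → w = min(1, 1 − 1.00 + 0.98) = min(1, 0.98) = 0.98
v ∨ ((u → u) → w) = max(0.01, 0.98) = 0.98
(u ∨ u) ∨ (v ∨ ((u → u) → w)) = max(0.53, 0.98) = 0.98
((v → v) ∨ ¬¬¬w) → ((u ∨ u) ∨ (v ∨ ((u → u) → w))) = min(1, 1 − 1.00 + 0.98) = min(1, 0.98) = 0.98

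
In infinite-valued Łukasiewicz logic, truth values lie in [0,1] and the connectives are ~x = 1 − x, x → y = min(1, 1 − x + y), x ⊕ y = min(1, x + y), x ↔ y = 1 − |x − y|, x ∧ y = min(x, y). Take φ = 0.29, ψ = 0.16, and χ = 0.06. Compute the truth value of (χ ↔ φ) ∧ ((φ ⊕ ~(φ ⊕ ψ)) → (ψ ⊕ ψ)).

0.48

χ ↔ φ = 1 − |0.06 − 0.29| = 1 − 0.23 = 0.77
φ ⊕ ψ = min(1, 0.29 + 0.16) = min(1, 0.45) = 0.45
~(φ ⊕ ψ) = 1 − 0.45 = 0.55
φ ⊕ ~(φ ⊕ ψ) = min(1, 0.29 + 0.55) = min(1, 0.84) = 0.84
ψ ⊕ ψ = min(1, 0.16 + 0.16) = min(1, 0.32) = 0.32
(φ ⊕ ~(φ ⊕ ψ)) → (ψ ⊕ ψ) = min(1, 1 − 0.84 + 0.32) = min(1, 0.48) = 0.48
(χ ↔ φ) ∧ ((φ ⊕ ~(φ ⊕ ψ)) → (ψ ⊕ ψ)) = min(0.77, 0.48) = 0.48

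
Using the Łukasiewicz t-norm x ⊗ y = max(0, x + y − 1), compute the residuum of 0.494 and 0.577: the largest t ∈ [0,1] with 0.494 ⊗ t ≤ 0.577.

1.000

The residuum of the Łukasiewicz t-norm gives the supremum: min(1, 1 − 0.494 + 0.577).
1 − 0.494 + 0.577 = 1.083, so t = min(1, 1.083) = 1.000.
Check: 0.494 ⊗ 1.000 = max(0, 0.494) = 0.494 ≤ 0.577.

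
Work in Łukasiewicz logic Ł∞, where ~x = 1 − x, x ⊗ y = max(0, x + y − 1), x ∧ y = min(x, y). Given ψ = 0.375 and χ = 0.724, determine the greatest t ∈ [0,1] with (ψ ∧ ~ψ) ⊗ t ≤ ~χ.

0.901

~ψ = 1 − 0.375 = 0.625
ψ ∧ ~ψ = min(0.375, 0.625) = 0.375
So the left factor is ψ ∧ ~ψ = 0.375.
~χ = 1 − 0.724 = 0.276
So the right-hand bound is ~χ = 0.276.
The residuum of the Łukasiewicz t-norm gives the supremum: min(1, 1 − 0.375 + 0.276).
1 − 0.375 + 0.276 = 0.901, so t = min(1, 0.901) = 0.901.
Check: 0.375 ⊗ 0.901 = max(0, 0.276) = 0.276 ≤ 0.276.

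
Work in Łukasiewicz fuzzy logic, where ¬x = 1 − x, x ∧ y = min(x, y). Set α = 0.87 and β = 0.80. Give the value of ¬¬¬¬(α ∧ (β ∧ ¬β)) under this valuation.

0.20

¬β = 1 − 0.80 = 0.20
β ∧ ¬β = min(0.80, 0.20) = 0.20
α ∧ (β ∧ ¬β) = min(0.87, 0.20) = 0.20
¬(α ∧ (β ∧ ¬β)) = 1 − 0.20 = 0.80
¬¬(α ∧ (β ∧ ¬β)) = 1 − 0.80 = 0.20
¬¬¬(α ∧ (β ∧ ¬β)) = 1 − 0.20 = 0.80
¬¬¬¬(α ∧ (β ∧ ¬β)) = 1 − 0.80 = 0.20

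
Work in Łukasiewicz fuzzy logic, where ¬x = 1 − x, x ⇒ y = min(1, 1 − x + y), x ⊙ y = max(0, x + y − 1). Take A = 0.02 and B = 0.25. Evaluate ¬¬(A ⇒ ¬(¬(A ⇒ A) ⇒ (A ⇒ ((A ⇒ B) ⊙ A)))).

A ⇒ A = min(1, 1 − 0.02 + 0.02) = min(1, 1.00) = 1.00
¬(A ⇒ A) = 1 − 1.00 = 0.00
A ⇒ B = min(1, 1 − 0.02 + 0.25) = min(1, 1.23) = 1.00
(A ⇒ B) ⊙ A = max(0, 1.00 + 0.02 − 1) = max(0, 0.02) = 0.02
A ⇒ ((A ⇒ B) ⊙ A) = min(1, 1 − 0.02 + 0.02) = min(1, 1.00) = 1.00
¬(A ⇒ A) ⇒ (A ⇒ ((A ⇒ B) ⊙ A)) = min(1, 1 − 0.00 + 1.00) = min(1, 2.00) = 1.00
¬(¬(A ⇒ A) ⇒ (A ⇒ ((A ⇒ B) ⊙ A))) = 1 − 1.00 = 0.00
A ⇒ ¬(¬(A ⇒ A) ⇒ (A ⇒ ((A ⇒ B) ⊙ A))) = min(1, 1 − 0.02 + 0.00) = min(1, 0.98) = 0.98
¬(A ⇒ ¬(¬(A ⇒ A) ⇒ (A ⇒ ((A ⇒ B) ⊙ A)))) = 1 − 0.98 = 0.02
¬¬(A ⇒ ¬(¬(A ⇒ A) ⇒ (A ⇒ ((A ⇒ B) ⊙ A)))) = 1 − 0.02 = 0.98

0.98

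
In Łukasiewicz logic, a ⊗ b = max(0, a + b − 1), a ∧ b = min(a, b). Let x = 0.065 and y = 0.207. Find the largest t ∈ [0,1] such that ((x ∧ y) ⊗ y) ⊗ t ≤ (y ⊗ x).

x ∧ y = min(0.065, 0.207) = 0.065
(x ∧ y) ⊗ y = max(0, 0.065 + 0.207 − 1) = max(0, -0.728) = 0.000
So the left factor is (x ∧ y) ⊗ y = 0.000.
y ⊗ x = max(0, 0.207 + 0.065 − 1) = max(0, -0.728) = 0.000
So the right-hand bound is y ⊗ x = 0.000.
The residuum of the Łukasiewicz t-norm gives the supremum: min(1, 1 − 0.000 + 0.000).
1 − 0.000 + 0.000 = 1.000, so t = min(1, 1.000) = 1.000.
Check: 0.000 ⊗ 1.000 = max(0, 0.000) = 0.000 ≤ 0.000.

1.000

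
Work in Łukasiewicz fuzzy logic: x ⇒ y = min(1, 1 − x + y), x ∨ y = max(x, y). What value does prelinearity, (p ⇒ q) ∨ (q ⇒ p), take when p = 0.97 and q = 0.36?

1.00

p ⇒ q = min(1, 1 − 0.97 + 0.36) = min(1, 0.39) = 0.39
q ⇒ p = min(1, 1 − 0.36 + 0.97) = min(1, 1.61) = 1.00
(p ⇒ q) ∨ (q ⇒ p) = max(0.39, 1.00) = 1.00
(As expected: a Ł∞-tautology — holds in every MV-chain.)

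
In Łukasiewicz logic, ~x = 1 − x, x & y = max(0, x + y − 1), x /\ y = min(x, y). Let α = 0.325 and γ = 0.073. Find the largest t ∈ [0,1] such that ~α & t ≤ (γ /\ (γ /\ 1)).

0.398

~α = 1 − 0.325 = 0.675
So the left factor is ~α = 0.675.
γ /\ 1 = min(0.073, 1.000) = 0.073
γ /\ (γ /\ 1) = min(0.073, 0.073) = 0.073
So the right-hand bound is γ /\ (γ /\ 1) = 0.073.
The residuum of the Łukasiewicz t-norm gives the supremum: min(1, 1 − 0.675 + 0.073).
1 − 0.675 + 0.073 = 0.398, so t = min(1, 0.398) = 0.398.
Check: 0.675 & 0.398 = max(0, 0.073) = 0.073 ≤ 0.073.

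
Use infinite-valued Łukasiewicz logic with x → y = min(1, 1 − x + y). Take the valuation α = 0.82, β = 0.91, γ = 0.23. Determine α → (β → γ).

β → γ = min(1, 1 − 0.91 + 0.23) = min(1, 0.32) = 0.32
α → (β → γ) = min(1, 1 − 0.82 + 0.32) = min(1, 0.50) = 0.50

0.50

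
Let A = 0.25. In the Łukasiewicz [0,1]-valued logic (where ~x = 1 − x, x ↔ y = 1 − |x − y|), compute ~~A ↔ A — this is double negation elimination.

1.00

~A = 1 − 0.25 = 0.75
~~A = 1 − 0.75 = 0.25
~~A ↔ A = 1 − |0.25 − 0.25| = 1 − 0.00 = 1.00
(As expected: always 1 in Ł∞ since negation is involutive.)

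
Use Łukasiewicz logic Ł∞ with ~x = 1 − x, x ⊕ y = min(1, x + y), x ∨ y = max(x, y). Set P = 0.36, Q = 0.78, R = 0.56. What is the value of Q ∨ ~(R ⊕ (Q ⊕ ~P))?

~P = 1 − 0.36 = 0.64
Q ⊕ ~P = min(1, 0.78 + 0.64) = min(1, 1.42) = 1.00
R ⊕ (Q ⊕ ~P) = min(1, 0.56 + 1.00) = min(1, 1.56) = 1.00
~(R ⊕ (Q ⊕ ~P)) = 1 − 1.00 = 0.00
Q ∨ ~(R ⊕ (Q ⊕ ~P)) = max(0.78, 0.00) = 0.78

0.78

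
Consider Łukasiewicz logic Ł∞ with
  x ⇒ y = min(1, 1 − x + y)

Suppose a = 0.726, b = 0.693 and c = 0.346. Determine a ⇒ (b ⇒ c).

0.927

b ⇒ c = min(1, 1 − 0.693 + 0.346) = min(1, 0.653) = 0.653
a ⇒ (b ⇒ c) = min(1, 1 − 0.726 + 0.653) = min(1, 0.927) = 0.927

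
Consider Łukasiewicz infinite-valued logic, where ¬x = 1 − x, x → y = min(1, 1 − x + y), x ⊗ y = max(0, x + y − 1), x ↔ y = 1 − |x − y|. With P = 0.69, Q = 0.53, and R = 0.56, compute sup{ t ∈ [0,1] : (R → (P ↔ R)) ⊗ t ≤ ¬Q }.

0.47

P ↔ R = 1 − |0.69 − 0.56| = 1 − 0.13 = 0.87
R → (P ↔ R) = min(1, 1 − 0.56 + 0.87) = min(1, 1.31) = 1.00
So the left factor is R → (P ↔ R) = 1.00.
¬Q = 1 − 0.53 = 0.47
So the right-hand bound is ¬Q = 0.47.
The residuum of the Łukasiewicz t-norm gives the supremum: min(1, 1 − 1.00 + 0.47).
1 − 1.00 + 0.47 = 0.47, so t = min(1, 0.47) = 0.47.
Check: 1.00 ⊗ 0.47 = max(0, 0.47) = 0.47 ≤ 0.47.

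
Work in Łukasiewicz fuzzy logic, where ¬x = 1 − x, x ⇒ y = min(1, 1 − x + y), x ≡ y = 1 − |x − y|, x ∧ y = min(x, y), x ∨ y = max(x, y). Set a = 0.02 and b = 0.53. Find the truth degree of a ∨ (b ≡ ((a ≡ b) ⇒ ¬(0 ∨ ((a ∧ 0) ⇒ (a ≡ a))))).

0.98

a ≡ b = 1 − |0.02 − 0.53| = 1 − 0.51 = 0.49
a ∧ 0 = min(0.02, 0.00) = 0.00
a ≡ a = 1 − |0.02 − 0.02| = 1 − 0.00 = 1.00
(a ∧ 0) ⇒ (a ≡ a) = min(1, 1 − 0.00 + 1.00) = min(1, 2.00) = 1.00
0 ∨ ((a ∧ 0) ⇒ (a ≡ a)) = max(0.00, 1.00) = 1.00
¬(0 ∨ ((a ∧ 0) ⇒ (a ≡ a))) = 1 − 1.00 = 0.00
(a ≡ b) ⇒ ¬(0 ∨ ((a ∧ 0) ⇒ (a ≡ a))) = min(1, 1 − 0.49 + 0.00) = min(1, 0.51) = 0.51
b ≡ ((a ≡ b) ⇒ ¬(0 ∨ ((a ∧ 0) ⇒ (a ≡ a)))) = 1 − |0.53 − 0.51| = 1 − 0.02 = 0.98
a ∨ (b ≡ ((a ≡ b) ⇒ ¬(0 ∨ ((a ∧ 0) ⇒ (a ≡ a))))) = max(0.02, 0.98) = 0.98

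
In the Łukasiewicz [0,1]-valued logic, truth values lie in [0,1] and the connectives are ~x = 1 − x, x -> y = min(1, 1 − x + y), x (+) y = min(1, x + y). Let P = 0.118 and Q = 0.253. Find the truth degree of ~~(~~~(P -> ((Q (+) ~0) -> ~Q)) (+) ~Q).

0.747

~0 = 1 − 0.000 = 1.000
Q (+) ~0 = min(1, 0.253 + 1.000) = min(1, 1.253) = 1.000
~Q = 1 − 0.253 = 0.747
(Q (+) ~0) -> ~Q = min(1, 1 − 1.000 + 0.747) = min(1, 0.747) = 0.747
P -> ((Q (+) ~0) -> ~Q) = min(1, 1 − 0.118 + 0.747) = min(1, 1.629) = 1.000
~(P -> ((Q (+) ~0) -> ~Q)) = 1 − 1.000 = 0.000
~~(P -> ((Q (+) ~0) -> ~Q)) = 1 − 0.000 = 1.000
~~~(P -> ((Q (+) ~0) -> ~Q)) = 1 − 1.000 = 0.000
~~~(P -> ((Q (+) ~0) -> ~Q)) (+) ~Q = min(1, 0.000 + 0.747) = min(1, 0.747) = 0.747
~(~~~(P -> ((Q (+) ~0) -> ~Q)) (+) ~Q) = 1 − 0.747 = 0.253
~~(~~~(P -> ((Q (+) ~0) -> ~Q)) (+) ~Q) = 1 − 0.253 = 0.747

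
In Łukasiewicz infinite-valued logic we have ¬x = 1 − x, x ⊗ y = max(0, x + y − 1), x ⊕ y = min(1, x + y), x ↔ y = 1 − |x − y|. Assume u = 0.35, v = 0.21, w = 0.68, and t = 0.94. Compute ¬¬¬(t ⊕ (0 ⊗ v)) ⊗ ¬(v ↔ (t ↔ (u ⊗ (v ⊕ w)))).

0.00

0 ⊗ v = max(0, 0.00 + 0.21 − 1) = max(0, -0.79) = 0.00
t ⊕ (0 ⊗ v) = min(1, 0.94 + 0.00) = min(1, 0.94) = 0.94
¬(t ⊕ (0 ⊗ v)) = 1 − 0.94 = 0.06
¬¬(t ⊕ (0 ⊗ v)) = 1 − 0.06 = 0.94
¬¬¬(t ⊕ (0 ⊗ v)) = 1 − 0.94 = 0.06
v ⊕ w = min(1, 0.21 + 0.68) = min(1, 0.89) = 0.89
u ⊗ (v ⊕ w) = max(0, 0.35 + 0.89 − 1) = max(0, 0.24) = 0.24
t ↔ (u ⊗ (v ⊕ w)) = 1 − |0.94 − 0.24| = 1 − 0.70 = 0.30
v ↔ (t ↔ (u ⊗ (v ⊕ w))) = 1 − |0.21 − 0.30| = 1 − 0.09 = 0.91
¬(v ↔ (t ↔ (u ⊗ (v ⊕ w)))) = 1 − 0.91 = 0.09
¬¬¬(t ⊕ (0 ⊗ v)) ⊗ ¬(v ↔ (t ↔ (u ⊗ (v ⊕ w)))) = max(0, 0.06 + 0.09 − 1) = max(0, -0.85) = 0.00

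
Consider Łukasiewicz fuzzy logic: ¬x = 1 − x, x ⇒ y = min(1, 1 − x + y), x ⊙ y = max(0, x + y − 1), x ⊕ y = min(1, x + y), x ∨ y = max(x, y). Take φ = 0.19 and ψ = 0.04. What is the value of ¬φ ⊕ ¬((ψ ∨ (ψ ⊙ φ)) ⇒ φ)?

¬φ = 1 − 0.19 = 0.81
ψ ⊙ φ = max(0, 0.04 + 0.19 − 1) = max(0, -0.77) = 0.00
ψ ∨ (ψ ⊙ φ) = max(0.04, 0.00) = 0.04
(ψ ∨ (ψ ⊙ φ)) ⇒ φ = min(1, 1 − 0.04 + 0.19) = min(1, 1.15) = 1.00
¬((ψ ∨ (ψ ⊙ φ)) ⇒ φ) = 1 − 1.00 = 0.00
¬φ ⊕ ¬((ψ ∨ (ψ ⊙ φ)) ⇒ φ) = min(1, 0.81 + 0.00) = min(1, 0.81) = 0.81

0.81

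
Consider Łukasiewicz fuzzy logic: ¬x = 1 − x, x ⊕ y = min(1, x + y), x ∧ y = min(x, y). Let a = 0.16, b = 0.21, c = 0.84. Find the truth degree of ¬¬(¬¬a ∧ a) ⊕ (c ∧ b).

¬a = 1 − 0.16 = 0.84
¬¬a = 1 − 0.84 = 0.16
¬¬a ∧ a = min(0.16, 0.16) = 0.16
¬(¬¬a ∧ a) = 1 − 0.16 = 0.84
¬¬(¬¬a ∧ a) = 1 − 0.84 = 0.16
c ∧ b = min(0.84, 0.21) = 0.21
¬¬(¬¬a ∧ a) ⊕ (c ∧ b) = min(1, 0.16 + 0.21) = min(1, 0.37) = 0.37

0.37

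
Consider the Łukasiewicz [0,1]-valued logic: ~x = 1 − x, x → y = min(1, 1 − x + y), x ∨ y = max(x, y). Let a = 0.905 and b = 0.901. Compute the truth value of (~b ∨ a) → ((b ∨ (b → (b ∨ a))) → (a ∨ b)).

1.000

~b = 1 − 0.901 = 0.099
~b ∨ a = max(0.099, 0.905) = 0.905
b ∨ a = max(0.901, 0.905) = 0.905
b → (b ∨ a) = min(1, 1 − 0.901 + 0.905) = min(1, 1.004) = 1.000
b ∨ (b → (b ∨ a)) = max(0.901, 1.000) = 1.000
a ∨ b = max(0.905, 0.901) = 0.905
(b ∨ (b → (b ∨ a))) → (a ∨ b) = min(1, 1 − 1.000 + 0.905) = min(1, 0.905) = 0.905
(~b ∨ a) → ((b ∨ (b → (b ∨ a))) → (a ∨ b)) = min(1, 1 − 0.905 + 0.905) = min(1, 1.000) = 1.000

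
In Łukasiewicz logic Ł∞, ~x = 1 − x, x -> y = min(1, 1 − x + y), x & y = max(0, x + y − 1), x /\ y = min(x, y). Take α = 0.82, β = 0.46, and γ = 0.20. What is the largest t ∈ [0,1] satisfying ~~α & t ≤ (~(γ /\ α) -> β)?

0.84

~α = 1 − 0.82 = 0.18
~~α = 1 − 0.18 = 0.82
So the left factor is ~~α = 0.82.
γ /\ α = min(0.20, 0.82) = 0.20
~(γ /\ α) = 1 − 0.20 = 0.80
~(γ /\ α) -> β = min(1, 1 − 0.80 + 0.46) = min(1, 0.66) = 0.66
So the right-hand bound is ~(γ /\ α) -> β = 0.66.
The residuum of the Łukasiewicz t-norm gives the supremum: min(1, 1 − 0.82 + 0.66).
1 − 0.82 + 0.66 = 0.84, so t = min(1, 0.84) = 0.84.
Check: 0.82 & 0.84 = max(0, 0.66) = 0.66 ≤ 0.66.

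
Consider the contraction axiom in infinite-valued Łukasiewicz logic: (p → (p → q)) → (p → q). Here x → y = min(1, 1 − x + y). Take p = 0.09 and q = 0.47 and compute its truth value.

p → q = min(1, 1 − 0.09 + 0.47) = min(1, 1.38) = 1.00
p → (p → q) = min(1, 1 − 0.09 + 1.00) = min(1, 1.91) = 1.00
(p → (p → q)) → (p → q) = min(1, 1 − 1.00 + 1.00) = min(1, 1.00) = 1.00

1.00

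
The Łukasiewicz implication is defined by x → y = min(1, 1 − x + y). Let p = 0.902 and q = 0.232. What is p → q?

p → q = min(1, 1 − 0.902 + 0.232) = min(1, 0.330) = 0.330
For comparison, the Gödel implication (1 if x ≤ y else y) would give 0.232.

0.330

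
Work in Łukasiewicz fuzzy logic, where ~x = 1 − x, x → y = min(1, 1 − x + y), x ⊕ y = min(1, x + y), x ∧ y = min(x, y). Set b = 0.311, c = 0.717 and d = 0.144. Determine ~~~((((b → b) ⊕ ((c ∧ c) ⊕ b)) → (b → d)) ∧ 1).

b → b = min(1, 1 − 0.311 + 0.311) = min(1, 1.000) = 1.000
c ∧ c = min(0.717, 0.717) = 0.717
(c ∧ c) ⊕ b = min(1, 0.717 + 0.311) = min(1, 1.028) = 1.000
(b → b) ⊕ ((c ∧ c) ⊕ b) = min(1, 1.000 + 1.000) = min(1, 2.000) = 1.000
b → d = min(1, 1 − 0.311 + 0.144) = min(1, 0.833) = 0.833
((b → b) ⊕ ((c ∧ c) ⊕ b)) → (b → d) = min(1, 1 − 1.000 + 0.833) = min(1, 0.833) = 0.833
(((b → b) ⊕ ((c ∧ c) ⊕ b)) → (b → d)) ∧ 1 = min(0.833, 1.000) = 0.833
~((((b → b) ⊕ ((c ∧ c) ⊕ b)) → (b → d)) ∧ 1) = 1 − 0.833 = 0.167
~~((((b → b) ⊕ ((c ∧ c) ⊕ b)) → (b → d)) ∧ 1) = 1 − 0.167 = 0.833
~~~((((b → b) ⊕ ((c ∧ c) ⊕ b)) → (b → d)) ∧ 1) = 1 − 0.833 = 0.167

0.167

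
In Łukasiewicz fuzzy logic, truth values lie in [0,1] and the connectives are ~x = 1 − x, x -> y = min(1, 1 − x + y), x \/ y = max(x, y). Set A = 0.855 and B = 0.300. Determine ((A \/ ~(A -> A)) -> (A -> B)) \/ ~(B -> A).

0.590

A -> A = min(1, 1 − 0.855 + 0.855) = min(1, 1.000) = 1.000
~(A -> A) = 1 − 1.000 = 0.000
A \/ ~(A -> A) = max(0.855, 0.000) = 0.855
A -> B = min(1, 1 − 0.855 + 0.300) = min(1, 0.445) = 0.445
(A \/ ~(A -> A)) -> (A -> B) = min(1, 1 − 0.855 + 0.445) = min(1, 0.590) = 0.590
B -> A = min(1, 1 − 0.300 + 0.855) = min(1, 1.555) = 1.000
~(B -> A) = 1 − 1.000 = 0.000
((A \/ ~(A -> A)) -> (A -> B)) \/ ~(B -> A) = max(0.590, 0.000) = 0.590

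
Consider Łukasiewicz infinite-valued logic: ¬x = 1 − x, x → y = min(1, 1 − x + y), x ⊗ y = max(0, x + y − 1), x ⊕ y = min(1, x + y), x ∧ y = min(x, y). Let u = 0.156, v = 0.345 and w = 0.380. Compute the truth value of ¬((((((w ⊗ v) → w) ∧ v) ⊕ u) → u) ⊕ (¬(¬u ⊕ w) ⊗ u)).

0.345

w ⊗ v = max(0, 0.380 + 0.345 − 1) = max(0, -0.275) = 0.000
(w ⊗ v) → w = min(1, 1 − 0.000 + 0.380) = min(1, 1.380) = 1.000
((w ⊗ v) → w) ∧ v = min(1.000, 0.345) = 0.345
(((w ⊗ v) → w) ∧ v) ⊕ u = min(1, 0.345 + 0.156) = min(1, 0.501) = 0.501
((((w ⊗ v) → w) ∧ v) ⊕ u) → u = min(1, 1 − 0.501 + 0.156) = min(1, 0.655) = 0.655
¬u = 1 − 0.156 = 0.844
¬u ⊕ w = min(1, 0.844 + 0.380) = min(1, 1.224) = 1.000
¬(¬u ⊕ w) = 1 − 1.000 = 0.000
¬(¬u ⊕ w) ⊗ u = max(0, 0.000 + 0.156 − 1) = max(0, -0.844) = 0.000
(((((w ⊗ v) → w) ∧ v) ⊕ u) → u) ⊕ (¬(¬u ⊕ w) ⊗ u) = min(1, 0.655 + 0.000) = min(1, 0.655) = 0.655
¬((((((w ⊗ v) → w) ∧ v) ⊕ u) → u) ⊕ (¬(¬u ⊕ w) ⊗ u)) = 1 − 0.655 = 0.345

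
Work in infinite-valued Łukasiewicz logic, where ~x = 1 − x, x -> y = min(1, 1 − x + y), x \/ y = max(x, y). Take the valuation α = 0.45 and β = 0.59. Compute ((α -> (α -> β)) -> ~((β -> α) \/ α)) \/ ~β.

α -> β = min(1, 1 − 0.45 + 0.59) = min(1, 1.14) = 1.00
α -> (α -> β) = min(1, 1 − 0.45 + 1.00) = min(1, 1.55) = 1.00
β -> α = min(1, 1 − 0.59 + 0.45) = min(1, 0.86) = 0.86
(β -> α) \/ α = max(0.86, 0.45) = 0.86
~((β -> α) \/ α) = 1 − 0.86 = 0.14
(α -> (α -> β)) -> ~((β -> α) \/ α) = min(1, 1 − 1.00 + 0.14) = min(1, 0.14) = 0.14
~β = 1 − 0.59 = 0.41
((α -> (α -> β)) -> ~((β -> α) \/ α)) \/ ~β = max(0.14, 0.41) = 0.41

0.41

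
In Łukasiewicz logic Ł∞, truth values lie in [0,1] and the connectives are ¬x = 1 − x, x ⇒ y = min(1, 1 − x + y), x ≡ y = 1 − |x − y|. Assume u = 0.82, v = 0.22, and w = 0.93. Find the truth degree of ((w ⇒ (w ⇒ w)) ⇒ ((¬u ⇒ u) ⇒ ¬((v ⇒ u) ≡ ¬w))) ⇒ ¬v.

w ⇒ w = min(1, 1 − 0.93 + 0.93) = min(1, 1.00) = 1.00
w ⇒ (w ⇒ w) = min(1, 1 − 0.93 + 1.00) = min(1, 1.07) = 1.00
¬u = 1 − 0.82 = 0.18
¬u ⇒ u = min(1, 1 − 0.18 + 0.82) = min(1, 1.64) = 1.00
v ⇒ u = min(1, 1 − 0.22 + 0.82) = min(1, 1.60) = 1.00
¬w = 1 − 0.93 = 0.07
(v ⇒ u) ≡ ¬w = 1 − |1.00 − 0.07| = 1 − 0.93 = 0.07
¬((v ⇒ u) ≡ ¬w) = 1 − 0.07 = 0.93
(¬u ⇒ u) ⇒ ¬((v ⇒ u) ≡ ¬w) = min(1, 1 − 1.00 + 0.93) = min(1, 0.93) = 0.93
(w ⇒ (w ⇒ w)) ⇒ ((¬u ⇒ u) ⇒ ¬((v ⇒ u) ≡ ¬w)) = min(1, 1 − 1.00 + 0.93) = min(1, 0.93) = 0.93
¬v = 1 − 0.22 = 0.78
((w ⇒ (w ⇒ w)) ⇒ ((¬u ⇒ u) ⇒ ¬((v ⇒ u) ≡ ¬w))) ⇒ ¬v = min(1, 1 − 0.93 + 0.78) = min(1, 0.85) = 0.85

0.85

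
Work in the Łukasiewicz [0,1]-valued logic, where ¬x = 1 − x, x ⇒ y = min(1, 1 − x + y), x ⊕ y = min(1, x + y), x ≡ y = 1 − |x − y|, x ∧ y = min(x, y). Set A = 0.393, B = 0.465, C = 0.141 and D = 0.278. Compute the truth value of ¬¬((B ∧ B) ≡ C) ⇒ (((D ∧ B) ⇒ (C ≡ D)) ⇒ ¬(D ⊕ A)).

0.653

B ∧ B = min(0.465, 0.465) = 0.465
(B ∧ B) ≡ C = 1 − |0.465 − 0.141| = 1 − 0.324 = 0.676
¬((B ∧ B) ≡ C) = 1 − 0.676 = 0.324
¬¬((B ∧ B) ≡ C) = 1 − 0.324 = 0.676
D ∧ B = min(0.278, 0.465) = 0.278
C ≡ D = 1 − |0.141 − 0.278| = 1 − 0.137 = 0.863
(D ∧ B) ⇒ (C ≡ D) = min(1, 1 − 0.278 + 0.863) = min(1, 1.585) = 1.000
D ⊕ A = min(1, 0.278 + 0.393) = min(1, 0.671) = 0.671
¬(D ⊕ A) = 1 − 0.671 = 0.329
((D ∧ B) ⇒ (C ≡ D)) ⇒ ¬(D ⊕ A) = min(1, 1 − 1.000 + 0.329) = min(1, 0.329) = 0.329
¬¬((B ∧ B) ≡ C) ⇒ (((D ∧ B) ⇒ (C ≡ D)) ⇒ ¬(D ⊕ A)) = min(1, 1 − 0.676 + 0.329) = min(1, 0.653) = 0.653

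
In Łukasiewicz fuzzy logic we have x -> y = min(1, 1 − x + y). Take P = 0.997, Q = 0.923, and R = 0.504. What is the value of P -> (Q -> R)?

Q -> R = min(1, 1 − 0.923 + 0.504) = min(1, 0.581) = 0.581
P -> (Q -> R) = min(1, 1 − 0.997 + 0.581) = min(1, 0.584) = 0.584

0.584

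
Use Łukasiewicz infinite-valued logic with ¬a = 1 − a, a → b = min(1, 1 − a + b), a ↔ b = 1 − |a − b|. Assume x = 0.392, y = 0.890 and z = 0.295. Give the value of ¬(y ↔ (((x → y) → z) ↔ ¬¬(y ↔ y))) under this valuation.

x → y = min(1, 1 − 0.392 + 0.890) = min(1, 1.498) = 1.000
(x → y) → z = min(1, 1 − 1.000 + 0.295) = min(1, 0.295) = 0.295
y ↔ y = 1 − |0.890 − 0.890| = 1 − 0.000 = 1.000
¬(y ↔ y) = 1 − 1.000 = 0.000
¬¬(y ↔ y) = 1 − 0.000 = 1.000
((x → y) → z) ↔ ¬¬(y ↔ y) = 1 − |0.295 − 1.000| = 1 − 0.705 = 0.295
y ↔ (((x → y) → z) ↔ ¬¬(y ↔ y)) = 1 − |0.890 − 0.295| = 1 − 0.595 = 0.405
¬(y ↔ (((x → y) → z) ↔ ¬¬(y ↔ y))) = 1 − 0.405 = 0.595

0.595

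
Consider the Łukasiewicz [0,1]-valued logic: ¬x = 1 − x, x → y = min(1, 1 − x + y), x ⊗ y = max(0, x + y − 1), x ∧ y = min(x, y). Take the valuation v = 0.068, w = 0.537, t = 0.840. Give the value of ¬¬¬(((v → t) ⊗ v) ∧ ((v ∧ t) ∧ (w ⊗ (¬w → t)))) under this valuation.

0.932

v → t = min(1, 1 − 0.068 + 0.840) = min(1, 1.772) = 1.000
(v → t) ⊗ v = max(0, 1.000 + 0.068 − 1) = max(0, 0.068) = 0.068
v ∧ t = min(0.068, 0.840) = 0.068
¬w = 1 − 0.537 = 0.463
¬w → t = min(1, 1 − 0.463 + 0.840) = min(1, 1.377) = 1.000
w ⊗ (¬w → t) = max(0, 0.537 + 1.000 − 1) = max(0, 0.537) = 0.537
(v ∧ t) ∧ (w ⊗ (¬w → t)) = min(0.068, 0.537) = 0.068
((v → t) ⊗ v) ∧ ((v ∧ t) ∧ (w ⊗ (¬w → t))) = min(0.068, 0.068) = 0.068
¬(((v → t) ⊗ v) ∧ ((v ∧ t) ∧ (w ⊗ (¬w → t)))) = 1 − 0.068 = 0.932
¬¬(((v → t) ⊗ v) ∧ ((v ∧ t) ∧ (w ⊗ (¬w → t)))) = 1 − 0.932 = 0.068
¬¬¬(((v → t) ⊗ v) ∧ ((v ∧ t) ∧ (w ⊗ (¬w → t)))) = 1 − 0.068 = 0.932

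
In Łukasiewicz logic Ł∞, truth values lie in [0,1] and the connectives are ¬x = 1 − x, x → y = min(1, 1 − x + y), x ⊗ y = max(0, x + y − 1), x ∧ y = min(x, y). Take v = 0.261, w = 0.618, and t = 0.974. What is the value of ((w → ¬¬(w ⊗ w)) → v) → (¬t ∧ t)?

0.383

w ⊗ w = max(0, 0.618 + 0.618 − 1) = max(0, 0.236) = 0.236
¬(w ⊗ w) = 1 − 0.236 = 0.764
¬¬(w ⊗ w) = 1 − 0.764 = 0.236
w → ¬¬(w ⊗ w) = min(1, 1 − 0.618 + 0.236) = min(1, 0.618) = 0.618
(w → ¬¬(w ⊗ w)) → v = min(1, 1 − 0.618 + 0.261) = min(1, 0.643) = 0.643
¬t = 1 − 0.974 = 0.026
¬t ∧ t = min(0.026, 0.974) = 0.026
((w → ¬¬(w ⊗ w)) → v) → (¬t ∧ t) = min(1, 1 − 0.643 + 0.026) = min(1, 0.383) = 0.383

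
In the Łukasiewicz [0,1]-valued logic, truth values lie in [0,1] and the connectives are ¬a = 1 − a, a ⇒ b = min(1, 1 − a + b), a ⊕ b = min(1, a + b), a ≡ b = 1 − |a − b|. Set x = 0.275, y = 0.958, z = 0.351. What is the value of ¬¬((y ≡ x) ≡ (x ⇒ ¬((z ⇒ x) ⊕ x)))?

y ≡ x = 1 − |0.958 − 0.275| = 1 − 0.683 = 0.317
z ⇒ x = min(1, 1 − 0.351 + 0.275) = min(1, 0.924) = 0.924
(z ⇒ x) ⊕ x = min(1, 0.924 + 0.275) = min(1, 1.199) = 1.000
¬((z ⇒ x) ⊕ x) = 1 − 1.000 = 0.000
x ⇒ ¬((z ⇒ x) ⊕ x) = min(1, 1 − 0.275 + 0.000) = min(1, 0.725) = 0.725
(y ≡ x) ≡ (x ⇒ ¬((z ⇒ x) ⊕ x)) = 1 − |0.317 − 0.725| = 1 − 0.408 = 0.592
¬((y ≡ x) ≡ (x ⇒ ¬((z ⇒ x) ⊕ x))) = 1 − 0.592 = 0.408
¬¬((y ≡ x) ≡ (x ⇒ ¬((z ⇒ x) ⊕ x))) = 1 − 0.408 = 0.592

0.592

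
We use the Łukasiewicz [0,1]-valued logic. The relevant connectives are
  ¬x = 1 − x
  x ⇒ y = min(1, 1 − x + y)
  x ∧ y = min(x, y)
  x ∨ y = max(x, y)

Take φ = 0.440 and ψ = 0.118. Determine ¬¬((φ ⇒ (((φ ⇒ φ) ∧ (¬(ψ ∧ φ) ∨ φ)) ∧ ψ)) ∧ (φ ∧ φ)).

0.440

φ ⇒ φ = min(1, 1 − 0.440 + 0.440) = min(1, 1.000) = 1.000
ψ ∧ φ = min(0.118, 0.440) = 0.118
¬(ψ ∧ φ) = 1 − 0.118 = 0.882
¬(ψ ∧ φ) ∨ φ = max(0.882, 0.440) = 0.882
(φ ⇒ φ) ∧ (¬(ψ ∧ φ) ∨ φ) = min(1.000, 0.882) = 0.882
((φ ⇒ φ) ∧ (¬(ψ ∧ φ) ∨ φ)) ∧ ψ = min(0.882, 0.118) = 0.118
φ ⇒ (((φ ⇒ φ) ∧ (¬(ψ ∧ φ) ∨ φ)) ∧ ψ) = min(1, 1 − 0.440 + 0.118) = min(1, 0.678) = 0.678
φ ∧ φ = min(0.440, 0.440) = 0.440
(φ ⇒ (((φ ⇒ φ) ∧ (¬(ψ ∧ φ) ∨ φ)) ∧ ψ)) ∧ (φ ∧ φ) = min(0.678, 0.440) = 0.440
¬((φ ⇒ (((φ ⇒ φ) ∧ (¬(ψ ∧ φ) ∨ φ)) ∧ ψ)) ∧ (φ ∧ φ)) = 1 − 0.440 = 0.560
¬¬((φ ⇒ (((φ ⇒ φ) ∧ (¬(ψ ∧ φ) ∨ φ)) ∧ ψ)) ∧ (φ ∧ φ)) = 1 − 0.560 = 0.440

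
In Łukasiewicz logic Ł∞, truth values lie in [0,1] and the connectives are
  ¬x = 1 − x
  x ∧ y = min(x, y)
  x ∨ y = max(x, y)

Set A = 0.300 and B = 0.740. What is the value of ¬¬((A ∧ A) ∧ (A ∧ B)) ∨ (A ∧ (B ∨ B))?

0.300

A ∧ A = min(0.300, 0.300) = 0.300
A ∧ B = min(0.300, 0.740) = 0.300
(A ∧ A) ∧ (A ∧ B) = min(0.300, 0.300) = 0.300
¬((A ∧ A) ∧ (A ∧ B)) = 1 − 0.300 = 0.700
¬¬((A ∧ A) ∧ (A ∧ B)) = 1 − 0.700 = 0.300
B ∨ B = max(0.740, 0.740) = 0.740
A ∧ (B ∨ B) = min(0.300, 0.740) = 0.300
¬¬((A ∧ A) ∧ (A ∧ B)) ∨ (A ∧ (B ∨ B)) = max(0.300, 0.300) = 0.300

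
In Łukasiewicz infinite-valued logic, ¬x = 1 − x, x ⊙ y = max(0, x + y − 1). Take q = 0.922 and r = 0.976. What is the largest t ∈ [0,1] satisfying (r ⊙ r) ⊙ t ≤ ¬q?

0.126

r ⊙ r = max(0, 0.976 + 0.976 − 1) = max(0, 0.952) = 0.952
So the left factor is r ⊙ r = 0.952.
¬q = 1 − 0.922 = 0.078
So the right-hand bound is ¬q = 0.078.
The residuum of the Łukasiewicz t-norm gives the supremum: min(1, 1 − 0.952 + 0.078).
1 − 0.952 + 0.078 = 0.126, so t = min(1, 0.126) = 0.126.
Check: 0.952 ⊙ 0.126 = max(0, 0.078) = 0.078 ≤ 0.078.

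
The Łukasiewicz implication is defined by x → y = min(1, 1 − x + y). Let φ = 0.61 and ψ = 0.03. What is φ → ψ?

0.42

φ → ψ = min(1, 1 − 0.61 + 0.03) = min(1, 0.42) = 0.42
For comparison, the Gödel implication (1 if x ≤ y else y) would give 0.03.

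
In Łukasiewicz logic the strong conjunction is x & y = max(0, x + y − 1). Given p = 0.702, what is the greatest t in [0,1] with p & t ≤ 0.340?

0.638

The residuum of the Łukasiewicz t-norm gives the supremum: min(1, 1 − 0.702 + 0.340).
1 − 0.702 + 0.340 = 0.638, so t = min(1, 0.638) = 0.638.
Check: 0.702 & 0.638 = max(0, 0.340) = 0.340 ≤ 0.340.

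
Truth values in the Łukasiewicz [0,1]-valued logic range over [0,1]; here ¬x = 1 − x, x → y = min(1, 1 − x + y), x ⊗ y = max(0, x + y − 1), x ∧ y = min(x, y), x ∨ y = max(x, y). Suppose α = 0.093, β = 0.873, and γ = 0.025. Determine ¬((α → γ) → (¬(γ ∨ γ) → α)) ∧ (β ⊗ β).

0.746

α → γ = min(1, 1 − 0.093 + 0.025) = min(1, 0.932) = 0.932
γ ∨ γ = max(0.025, 0.025) = 0.025
¬(γ ∨ γ) = 1 − 0.025 = 0.975
¬(γ ∨ γ) → α = min(1, 1 − 0.975 + 0.093) = min(1, 0.118) = 0.118
(α → γ) → (¬(γ ∨ γ) → α) = min(1, 1 − 0.932 + 0.118) = min(1, 0.186) = 0.186
¬((α → γ) → (¬(γ ∨ γ) → α)) = 1 − 0.186 = 0.814
β ⊗ β = max(0, 0.873 + 0.873 − 1) = max(0, 0.746) = 0.746
¬((α → γ) → (¬(γ ∨ γ) → α)) ∧ (β ⊗ β) = min(0.814, 0.746) = 0.746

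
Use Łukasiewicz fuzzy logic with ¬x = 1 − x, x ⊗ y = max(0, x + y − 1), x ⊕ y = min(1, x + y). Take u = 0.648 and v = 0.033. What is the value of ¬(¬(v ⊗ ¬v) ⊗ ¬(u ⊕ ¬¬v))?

¬v = 1 − 0.033 = 0.967
v ⊗ ¬v = max(0, 0.033 + 0.967 − 1) = max(0, 0.000) = 0.000
¬(v ⊗ ¬v) = 1 − 0.000 = 1.000
¬¬v = 1 − 0.967 = 0.033
u ⊕ ¬¬v = min(1, 0.648 + 0.033) = min(1, 0.681) = 0.681
¬(u ⊕ ¬¬v) = 1 − 0.681 = 0.319
¬(v ⊗ ¬v) ⊗ ¬(u ⊕ ¬¬v) = max(0, 1.000 + 0.319 − 1) = max(0, 0.319) = 0.319
¬(¬(v ⊗ ¬v) ⊗ ¬(u ⊕ ¬¬v)) = 1 − 0.319 = 0.681

0.681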